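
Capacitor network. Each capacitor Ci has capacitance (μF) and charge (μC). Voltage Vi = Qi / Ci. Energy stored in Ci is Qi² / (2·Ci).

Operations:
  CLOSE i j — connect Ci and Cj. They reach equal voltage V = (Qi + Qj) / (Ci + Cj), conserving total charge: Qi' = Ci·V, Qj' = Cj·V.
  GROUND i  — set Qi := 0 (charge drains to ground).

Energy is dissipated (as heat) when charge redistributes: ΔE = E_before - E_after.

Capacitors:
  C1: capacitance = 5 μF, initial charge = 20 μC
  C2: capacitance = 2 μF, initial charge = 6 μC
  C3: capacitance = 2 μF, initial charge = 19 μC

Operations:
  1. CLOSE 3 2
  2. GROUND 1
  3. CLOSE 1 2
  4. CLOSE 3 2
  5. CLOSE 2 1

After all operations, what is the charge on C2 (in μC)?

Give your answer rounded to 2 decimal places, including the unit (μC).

Initial: C1(5μF, Q=20μC, V=4.00V), C2(2μF, Q=6μC, V=3.00V), C3(2μF, Q=19μC, V=9.50V)
Op 1: CLOSE 3-2: Q_total=25.00, C_total=4.00, V=6.25; Q3=12.50, Q2=12.50; dissipated=21.125
Op 2: GROUND 1: Q1=0; energy lost=40.000
Op 3: CLOSE 1-2: Q_total=12.50, C_total=7.00, V=1.79; Q1=8.93, Q2=3.57; dissipated=27.902
Op 4: CLOSE 3-2: Q_total=16.07, C_total=4.00, V=4.02; Q3=8.04, Q2=8.04; dissipated=9.965
Op 5: CLOSE 2-1: Q_total=16.96, C_total=7.00, V=2.42; Q2=4.85, Q1=12.12; dissipated=3.559
Final charges: Q1=12.12, Q2=4.85, Q3=8.04

Answer: 4.85 μC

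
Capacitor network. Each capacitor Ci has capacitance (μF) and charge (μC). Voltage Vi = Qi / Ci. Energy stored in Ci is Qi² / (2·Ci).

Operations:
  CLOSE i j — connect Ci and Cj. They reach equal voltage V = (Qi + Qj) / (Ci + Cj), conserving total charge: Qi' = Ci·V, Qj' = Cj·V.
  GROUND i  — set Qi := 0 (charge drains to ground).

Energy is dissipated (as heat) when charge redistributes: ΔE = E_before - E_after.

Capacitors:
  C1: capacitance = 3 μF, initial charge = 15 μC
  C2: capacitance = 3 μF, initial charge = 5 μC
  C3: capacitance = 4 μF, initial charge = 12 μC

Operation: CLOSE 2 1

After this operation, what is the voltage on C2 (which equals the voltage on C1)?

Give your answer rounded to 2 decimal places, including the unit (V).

Initial: C1(3μF, Q=15μC, V=5.00V), C2(3μF, Q=5μC, V=1.67V), C3(4μF, Q=12μC, V=3.00V)
Op 1: CLOSE 2-1: Q_total=20.00, C_total=6.00, V=3.33; Q2=10.00, Q1=10.00; dissipated=8.333

Answer: 3.33 V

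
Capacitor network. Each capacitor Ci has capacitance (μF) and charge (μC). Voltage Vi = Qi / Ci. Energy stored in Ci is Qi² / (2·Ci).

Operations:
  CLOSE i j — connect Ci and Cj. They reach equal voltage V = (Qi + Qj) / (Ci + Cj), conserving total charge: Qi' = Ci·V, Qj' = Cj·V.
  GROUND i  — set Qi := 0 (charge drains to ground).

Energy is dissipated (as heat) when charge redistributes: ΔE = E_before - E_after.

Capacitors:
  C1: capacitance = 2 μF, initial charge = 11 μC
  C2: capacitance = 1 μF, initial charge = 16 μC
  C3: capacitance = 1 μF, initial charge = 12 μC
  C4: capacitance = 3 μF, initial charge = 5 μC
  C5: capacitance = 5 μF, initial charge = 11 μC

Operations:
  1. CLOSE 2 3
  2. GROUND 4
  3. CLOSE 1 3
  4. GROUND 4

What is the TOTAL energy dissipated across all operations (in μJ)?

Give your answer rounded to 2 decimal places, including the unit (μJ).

Initial: C1(2μF, Q=11μC, V=5.50V), C2(1μF, Q=16μC, V=16.00V), C3(1μF, Q=12μC, V=12.00V), C4(3μF, Q=5μC, V=1.67V), C5(5μF, Q=11μC, V=2.20V)
Op 1: CLOSE 2-3: Q_total=28.00, C_total=2.00, V=14.00; Q2=14.00, Q3=14.00; dissipated=4.000
Op 2: GROUND 4: Q4=0; energy lost=4.167
Op 3: CLOSE 1-3: Q_total=25.00, C_total=3.00, V=8.33; Q1=16.67, Q3=8.33; dissipated=24.083
Op 4: GROUND 4: Q4=0; energy lost=0.000
Total dissipated: 32.250 μJ

Answer: 32.25 μJ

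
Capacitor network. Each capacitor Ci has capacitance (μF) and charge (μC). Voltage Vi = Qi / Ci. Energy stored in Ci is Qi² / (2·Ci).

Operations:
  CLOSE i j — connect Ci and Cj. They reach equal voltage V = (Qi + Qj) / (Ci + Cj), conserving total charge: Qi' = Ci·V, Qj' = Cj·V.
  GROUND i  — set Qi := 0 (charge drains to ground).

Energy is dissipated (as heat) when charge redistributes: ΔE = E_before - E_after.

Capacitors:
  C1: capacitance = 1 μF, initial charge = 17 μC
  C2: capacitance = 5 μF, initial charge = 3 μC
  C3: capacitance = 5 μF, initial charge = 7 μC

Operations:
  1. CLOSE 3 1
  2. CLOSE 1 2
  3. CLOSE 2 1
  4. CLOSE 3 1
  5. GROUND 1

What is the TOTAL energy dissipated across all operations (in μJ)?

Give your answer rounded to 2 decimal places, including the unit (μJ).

Initial: C1(1μF, Q=17μC, V=17.00V), C2(5μF, Q=3μC, V=0.60V), C3(5μF, Q=7μC, V=1.40V)
Op 1: CLOSE 3-1: Q_total=24.00, C_total=6.00, V=4.00; Q3=20.00, Q1=4.00; dissipated=101.400
Op 2: CLOSE 1-2: Q_total=7.00, C_total=6.00, V=1.17; Q1=1.17, Q2=5.83; dissipated=4.817
Op 3: CLOSE 2-1: Q_total=7.00, C_total=6.00, V=1.17; Q2=5.83, Q1=1.17; dissipated=0.000
Op 4: CLOSE 3-1: Q_total=21.17, C_total=6.00, V=3.53; Q3=17.64, Q1=3.53; dissipated=3.345
Op 5: GROUND 1: Q1=0; energy lost=6.223
Total dissipated: 115.784 μJ

Answer: 115.78 μJ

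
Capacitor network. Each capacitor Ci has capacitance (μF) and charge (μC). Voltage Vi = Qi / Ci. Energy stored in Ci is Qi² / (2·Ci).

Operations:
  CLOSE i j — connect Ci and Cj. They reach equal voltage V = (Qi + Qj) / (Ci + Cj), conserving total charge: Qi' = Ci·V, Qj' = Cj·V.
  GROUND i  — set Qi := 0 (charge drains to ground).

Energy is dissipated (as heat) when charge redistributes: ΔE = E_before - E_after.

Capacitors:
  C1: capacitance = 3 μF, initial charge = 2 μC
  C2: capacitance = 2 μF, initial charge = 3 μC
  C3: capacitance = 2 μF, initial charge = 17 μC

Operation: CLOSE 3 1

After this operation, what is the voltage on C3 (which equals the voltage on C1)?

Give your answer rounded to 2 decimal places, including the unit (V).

Answer: 3.80 V

Derivation:
Initial: C1(3μF, Q=2μC, V=0.67V), C2(2μF, Q=3μC, V=1.50V), C3(2μF, Q=17μC, V=8.50V)
Op 1: CLOSE 3-1: Q_total=19.00, C_total=5.00, V=3.80; Q3=7.60, Q1=11.40; dissipated=36.817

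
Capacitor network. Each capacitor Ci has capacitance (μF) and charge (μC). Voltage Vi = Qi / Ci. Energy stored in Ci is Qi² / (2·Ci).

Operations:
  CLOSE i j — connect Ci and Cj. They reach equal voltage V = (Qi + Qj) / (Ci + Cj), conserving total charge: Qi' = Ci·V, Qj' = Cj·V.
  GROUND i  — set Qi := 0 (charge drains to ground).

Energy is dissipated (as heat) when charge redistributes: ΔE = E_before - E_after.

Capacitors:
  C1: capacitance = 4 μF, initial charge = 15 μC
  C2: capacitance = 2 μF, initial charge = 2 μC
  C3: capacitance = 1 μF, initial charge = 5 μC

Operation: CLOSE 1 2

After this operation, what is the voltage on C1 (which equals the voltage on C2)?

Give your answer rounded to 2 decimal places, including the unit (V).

Initial: C1(4μF, Q=15μC, V=3.75V), C2(2μF, Q=2μC, V=1.00V), C3(1μF, Q=5μC, V=5.00V)
Op 1: CLOSE 1-2: Q_total=17.00, C_total=6.00, V=2.83; Q1=11.33, Q2=5.67; dissipated=5.042

Answer: 2.83 V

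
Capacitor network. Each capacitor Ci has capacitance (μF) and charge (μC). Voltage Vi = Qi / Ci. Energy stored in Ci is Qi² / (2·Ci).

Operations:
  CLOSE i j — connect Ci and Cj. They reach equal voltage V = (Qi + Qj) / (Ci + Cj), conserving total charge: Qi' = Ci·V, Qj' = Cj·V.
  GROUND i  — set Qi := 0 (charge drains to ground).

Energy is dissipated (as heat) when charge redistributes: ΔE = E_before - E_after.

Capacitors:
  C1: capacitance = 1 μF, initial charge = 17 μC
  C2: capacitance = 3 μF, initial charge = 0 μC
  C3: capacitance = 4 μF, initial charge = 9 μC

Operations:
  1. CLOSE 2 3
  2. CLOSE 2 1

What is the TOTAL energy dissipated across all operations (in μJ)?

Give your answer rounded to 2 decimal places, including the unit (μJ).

Initial: C1(1μF, Q=17μC, V=17.00V), C2(3μF, Q=0μC, V=0.00V), C3(4μF, Q=9μC, V=2.25V)
Op 1: CLOSE 2-3: Q_total=9.00, C_total=7.00, V=1.29; Q2=3.86, Q3=5.14; dissipated=4.339
Op 2: CLOSE 2-1: Q_total=20.86, C_total=4.00, V=5.21; Q2=15.64, Q1=5.21; dissipated=92.602
Total dissipated: 96.941 μJ

Answer: 96.94 μJ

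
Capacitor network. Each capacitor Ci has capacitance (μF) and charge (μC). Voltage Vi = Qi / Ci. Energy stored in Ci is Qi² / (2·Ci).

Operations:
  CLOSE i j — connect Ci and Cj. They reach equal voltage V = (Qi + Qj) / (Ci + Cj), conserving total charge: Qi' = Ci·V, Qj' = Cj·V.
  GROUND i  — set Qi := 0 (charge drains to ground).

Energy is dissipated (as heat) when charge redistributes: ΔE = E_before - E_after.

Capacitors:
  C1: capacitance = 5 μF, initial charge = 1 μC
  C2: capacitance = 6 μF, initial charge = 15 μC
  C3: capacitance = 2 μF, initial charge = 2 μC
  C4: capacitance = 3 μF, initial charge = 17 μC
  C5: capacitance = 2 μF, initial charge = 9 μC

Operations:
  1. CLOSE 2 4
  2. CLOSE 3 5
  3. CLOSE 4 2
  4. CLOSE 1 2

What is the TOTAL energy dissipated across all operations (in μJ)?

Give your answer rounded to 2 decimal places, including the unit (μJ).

Answer: 31.51 μJ

Derivation:
Initial: C1(5μF, Q=1μC, V=0.20V), C2(6μF, Q=15μC, V=2.50V), C3(2μF, Q=2μC, V=1.00V), C4(3μF, Q=17μC, V=5.67V), C5(2μF, Q=9μC, V=4.50V)
Op 1: CLOSE 2-4: Q_total=32.00, C_total=9.00, V=3.56; Q2=21.33, Q4=10.67; dissipated=10.028
Op 2: CLOSE 3-5: Q_total=11.00, C_total=4.00, V=2.75; Q3=5.50, Q5=5.50; dissipated=6.125
Op 3: CLOSE 4-2: Q_total=32.00, C_total=9.00, V=3.56; Q4=10.67, Q2=21.33; dissipated=0.000
Op 4: CLOSE 1-2: Q_total=22.33, C_total=11.00, V=2.03; Q1=10.15, Q2=12.18; dissipated=15.354
Total dissipated: 31.507 μJ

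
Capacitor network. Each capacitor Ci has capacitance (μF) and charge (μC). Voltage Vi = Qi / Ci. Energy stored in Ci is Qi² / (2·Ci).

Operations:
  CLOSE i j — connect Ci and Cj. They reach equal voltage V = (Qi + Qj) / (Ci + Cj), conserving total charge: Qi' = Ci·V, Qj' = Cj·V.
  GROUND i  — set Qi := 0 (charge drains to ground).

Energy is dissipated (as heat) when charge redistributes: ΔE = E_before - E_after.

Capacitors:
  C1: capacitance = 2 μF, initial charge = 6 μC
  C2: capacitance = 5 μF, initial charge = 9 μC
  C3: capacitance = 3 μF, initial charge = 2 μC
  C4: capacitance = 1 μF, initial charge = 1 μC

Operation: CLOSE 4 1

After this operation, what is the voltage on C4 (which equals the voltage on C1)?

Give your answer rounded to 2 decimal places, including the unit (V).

Initial: C1(2μF, Q=6μC, V=3.00V), C2(5μF, Q=9μC, V=1.80V), C3(3μF, Q=2μC, V=0.67V), C4(1μF, Q=1μC, V=1.00V)
Op 1: CLOSE 4-1: Q_total=7.00, C_total=3.00, V=2.33; Q4=2.33, Q1=4.67; dissipated=1.333

Answer: 2.33 V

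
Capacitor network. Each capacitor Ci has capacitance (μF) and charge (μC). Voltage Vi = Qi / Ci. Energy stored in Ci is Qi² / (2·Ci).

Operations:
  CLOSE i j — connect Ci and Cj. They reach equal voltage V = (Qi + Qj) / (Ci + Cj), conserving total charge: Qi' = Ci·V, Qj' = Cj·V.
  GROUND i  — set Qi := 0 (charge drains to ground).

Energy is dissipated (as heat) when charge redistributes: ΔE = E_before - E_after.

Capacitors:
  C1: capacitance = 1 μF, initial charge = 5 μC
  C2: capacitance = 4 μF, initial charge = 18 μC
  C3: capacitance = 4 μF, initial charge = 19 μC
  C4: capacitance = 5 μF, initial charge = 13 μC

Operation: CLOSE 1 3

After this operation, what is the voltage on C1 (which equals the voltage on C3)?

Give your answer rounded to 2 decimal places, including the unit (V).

Answer: 4.80 V

Derivation:
Initial: C1(1μF, Q=5μC, V=5.00V), C2(4μF, Q=18μC, V=4.50V), C3(4μF, Q=19μC, V=4.75V), C4(5μF, Q=13μC, V=2.60V)
Op 1: CLOSE 1-3: Q_total=24.00, C_total=5.00, V=4.80; Q1=4.80, Q3=19.20; dissipated=0.025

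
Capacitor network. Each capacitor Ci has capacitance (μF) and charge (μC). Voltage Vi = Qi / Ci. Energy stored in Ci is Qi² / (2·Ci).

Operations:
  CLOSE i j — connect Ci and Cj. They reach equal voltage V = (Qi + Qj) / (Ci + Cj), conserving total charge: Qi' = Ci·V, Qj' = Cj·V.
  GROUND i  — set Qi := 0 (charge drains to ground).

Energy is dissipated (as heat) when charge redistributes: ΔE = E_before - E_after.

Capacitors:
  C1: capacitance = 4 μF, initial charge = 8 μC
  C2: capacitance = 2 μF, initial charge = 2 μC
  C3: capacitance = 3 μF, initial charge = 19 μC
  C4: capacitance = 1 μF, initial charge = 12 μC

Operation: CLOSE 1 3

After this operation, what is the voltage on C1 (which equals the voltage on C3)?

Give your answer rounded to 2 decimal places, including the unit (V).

Initial: C1(4μF, Q=8μC, V=2.00V), C2(2μF, Q=2μC, V=1.00V), C3(3μF, Q=19μC, V=6.33V), C4(1μF, Q=12μC, V=12.00V)
Op 1: CLOSE 1-3: Q_total=27.00, C_total=7.00, V=3.86; Q1=15.43, Q3=11.57; dissipated=16.095

Answer: 3.86 V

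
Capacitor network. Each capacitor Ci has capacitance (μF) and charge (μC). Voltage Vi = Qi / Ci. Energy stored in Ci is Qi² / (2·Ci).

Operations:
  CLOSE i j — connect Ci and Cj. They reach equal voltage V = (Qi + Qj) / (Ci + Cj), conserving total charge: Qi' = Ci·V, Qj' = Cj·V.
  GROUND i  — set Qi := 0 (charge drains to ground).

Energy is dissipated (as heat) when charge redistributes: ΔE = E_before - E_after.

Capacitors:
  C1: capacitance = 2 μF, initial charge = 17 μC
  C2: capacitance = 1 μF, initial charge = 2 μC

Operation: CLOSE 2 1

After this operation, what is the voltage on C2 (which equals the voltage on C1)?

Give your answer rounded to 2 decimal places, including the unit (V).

Initial: C1(2μF, Q=17μC, V=8.50V), C2(1μF, Q=2μC, V=2.00V)
Op 1: CLOSE 2-1: Q_total=19.00, C_total=3.00, V=6.33; Q2=6.33, Q1=12.67; dissipated=14.083

Answer: 6.33 V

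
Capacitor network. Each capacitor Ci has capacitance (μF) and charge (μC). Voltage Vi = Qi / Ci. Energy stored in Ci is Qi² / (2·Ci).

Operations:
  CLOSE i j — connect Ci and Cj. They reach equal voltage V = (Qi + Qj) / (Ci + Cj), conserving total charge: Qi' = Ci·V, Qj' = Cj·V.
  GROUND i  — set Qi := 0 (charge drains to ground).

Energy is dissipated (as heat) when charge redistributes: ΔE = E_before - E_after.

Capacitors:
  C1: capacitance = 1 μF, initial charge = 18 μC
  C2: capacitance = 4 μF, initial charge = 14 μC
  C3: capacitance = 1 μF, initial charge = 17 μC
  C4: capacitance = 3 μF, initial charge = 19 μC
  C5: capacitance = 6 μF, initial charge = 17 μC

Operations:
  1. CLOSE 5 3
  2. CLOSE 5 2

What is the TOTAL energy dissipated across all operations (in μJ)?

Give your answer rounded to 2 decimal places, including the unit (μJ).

Answer: 88.22 μJ

Derivation:
Initial: C1(1μF, Q=18μC, V=18.00V), C2(4μF, Q=14μC, V=3.50V), C3(1μF, Q=17μC, V=17.00V), C4(3μF, Q=19μC, V=6.33V), C5(6μF, Q=17μC, V=2.83V)
Op 1: CLOSE 5-3: Q_total=34.00, C_total=7.00, V=4.86; Q5=29.14, Q3=4.86; dissipated=86.012
Op 2: CLOSE 5-2: Q_total=43.14, C_total=10.00, V=4.31; Q5=25.89, Q2=17.26; dissipated=2.210
Total dissipated: 88.222 μJ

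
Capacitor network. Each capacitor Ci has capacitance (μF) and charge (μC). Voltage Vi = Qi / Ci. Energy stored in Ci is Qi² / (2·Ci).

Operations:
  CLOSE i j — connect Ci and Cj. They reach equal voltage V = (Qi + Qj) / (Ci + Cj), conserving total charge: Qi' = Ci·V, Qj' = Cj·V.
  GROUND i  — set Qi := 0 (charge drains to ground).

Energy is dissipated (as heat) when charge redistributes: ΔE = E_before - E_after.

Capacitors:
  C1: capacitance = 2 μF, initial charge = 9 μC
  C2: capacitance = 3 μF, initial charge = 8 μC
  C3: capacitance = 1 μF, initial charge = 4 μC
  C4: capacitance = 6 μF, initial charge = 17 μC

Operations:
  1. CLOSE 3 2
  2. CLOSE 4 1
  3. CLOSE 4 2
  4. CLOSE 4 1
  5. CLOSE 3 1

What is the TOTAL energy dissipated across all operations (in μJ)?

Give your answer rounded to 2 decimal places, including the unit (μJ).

Initial: C1(2μF, Q=9μC, V=4.50V), C2(3μF, Q=8μC, V=2.67V), C3(1μF, Q=4μC, V=4.00V), C4(6μF, Q=17μC, V=2.83V)
Op 1: CLOSE 3-2: Q_total=12.00, C_total=4.00, V=3.00; Q3=3.00, Q2=9.00; dissipated=0.667
Op 2: CLOSE 4-1: Q_total=26.00, C_total=8.00, V=3.25; Q4=19.50, Q1=6.50; dissipated=2.083
Op 3: CLOSE 4-2: Q_total=28.50, C_total=9.00, V=3.17; Q4=19.00, Q2=9.50; dissipated=0.062
Op 4: CLOSE 4-1: Q_total=25.50, C_total=8.00, V=3.19; Q4=19.12, Q1=6.38; dissipated=0.005
Op 5: CLOSE 3-1: Q_total=9.38, C_total=3.00, V=3.12; Q3=3.12, Q1=6.25; dissipated=0.012
Total dissipated: 2.829 μJ

Answer: 2.83 μJ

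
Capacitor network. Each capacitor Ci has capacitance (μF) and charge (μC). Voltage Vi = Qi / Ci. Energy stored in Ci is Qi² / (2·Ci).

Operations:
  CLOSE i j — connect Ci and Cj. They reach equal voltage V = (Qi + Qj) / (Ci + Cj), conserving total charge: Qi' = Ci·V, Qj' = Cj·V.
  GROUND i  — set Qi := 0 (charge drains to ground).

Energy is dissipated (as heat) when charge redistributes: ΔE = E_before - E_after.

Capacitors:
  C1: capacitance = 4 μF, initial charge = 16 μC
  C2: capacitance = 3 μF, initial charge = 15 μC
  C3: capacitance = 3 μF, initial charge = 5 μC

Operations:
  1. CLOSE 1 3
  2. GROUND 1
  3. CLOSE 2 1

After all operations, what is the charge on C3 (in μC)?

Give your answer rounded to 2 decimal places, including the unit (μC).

Answer: 9.00 μC

Derivation:
Initial: C1(4μF, Q=16μC, V=4.00V), C2(3μF, Q=15μC, V=5.00V), C3(3μF, Q=5μC, V=1.67V)
Op 1: CLOSE 1-3: Q_total=21.00, C_total=7.00, V=3.00; Q1=12.00, Q3=9.00; dissipated=4.667
Op 2: GROUND 1: Q1=0; energy lost=18.000
Op 3: CLOSE 2-1: Q_total=15.00, C_total=7.00, V=2.14; Q2=6.43, Q1=8.57; dissipated=21.429
Final charges: Q1=8.57, Q2=6.43, Q3=9.00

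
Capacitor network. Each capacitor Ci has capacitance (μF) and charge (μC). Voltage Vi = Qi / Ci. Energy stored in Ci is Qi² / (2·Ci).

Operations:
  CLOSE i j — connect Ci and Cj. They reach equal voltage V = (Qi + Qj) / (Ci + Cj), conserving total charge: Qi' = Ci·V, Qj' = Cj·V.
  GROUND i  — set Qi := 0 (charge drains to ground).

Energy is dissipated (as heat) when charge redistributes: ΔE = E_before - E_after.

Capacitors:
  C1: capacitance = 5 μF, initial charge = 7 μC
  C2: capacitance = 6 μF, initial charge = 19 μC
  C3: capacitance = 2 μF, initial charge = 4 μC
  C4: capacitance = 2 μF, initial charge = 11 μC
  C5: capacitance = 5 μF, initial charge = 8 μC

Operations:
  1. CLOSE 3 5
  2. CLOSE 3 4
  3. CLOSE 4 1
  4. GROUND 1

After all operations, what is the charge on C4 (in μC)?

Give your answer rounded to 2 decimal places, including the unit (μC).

Answer: 4.06 μC

Derivation:
Initial: C1(5μF, Q=7μC, V=1.40V), C2(6μF, Q=19μC, V=3.17V), C3(2μF, Q=4μC, V=2.00V), C4(2μF, Q=11μC, V=5.50V), C5(5μF, Q=8μC, V=1.60V)
Op 1: CLOSE 3-5: Q_total=12.00, C_total=7.00, V=1.71; Q3=3.43, Q5=8.57; dissipated=0.114
Op 2: CLOSE 3-4: Q_total=14.43, C_total=4.00, V=3.61; Q3=7.21, Q4=7.21; dissipated=7.166
Op 3: CLOSE 4-1: Q_total=14.21, C_total=7.00, V=2.03; Q4=4.06, Q1=10.15; dissipated=3.480
Op 4: GROUND 1: Q1=0; energy lost=10.308
Final charges: Q1=0.00, Q2=19.00, Q3=7.21, Q4=4.06, Q5=8.57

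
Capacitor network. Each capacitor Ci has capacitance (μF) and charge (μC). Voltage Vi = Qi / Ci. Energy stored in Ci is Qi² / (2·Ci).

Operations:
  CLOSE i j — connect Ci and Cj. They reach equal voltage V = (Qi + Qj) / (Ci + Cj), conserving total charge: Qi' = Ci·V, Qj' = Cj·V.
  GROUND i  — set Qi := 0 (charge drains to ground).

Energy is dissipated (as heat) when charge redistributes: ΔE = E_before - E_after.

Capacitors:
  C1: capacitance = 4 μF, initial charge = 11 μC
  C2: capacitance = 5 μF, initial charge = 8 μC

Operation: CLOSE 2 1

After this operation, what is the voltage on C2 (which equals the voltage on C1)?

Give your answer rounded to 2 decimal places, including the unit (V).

Answer: 2.11 V

Derivation:
Initial: C1(4μF, Q=11μC, V=2.75V), C2(5μF, Q=8μC, V=1.60V)
Op 1: CLOSE 2-1: Q_total=19.00, C_total=9.00, V=2.11; Q2=10.56, Q1=8.44; dissipated=1.469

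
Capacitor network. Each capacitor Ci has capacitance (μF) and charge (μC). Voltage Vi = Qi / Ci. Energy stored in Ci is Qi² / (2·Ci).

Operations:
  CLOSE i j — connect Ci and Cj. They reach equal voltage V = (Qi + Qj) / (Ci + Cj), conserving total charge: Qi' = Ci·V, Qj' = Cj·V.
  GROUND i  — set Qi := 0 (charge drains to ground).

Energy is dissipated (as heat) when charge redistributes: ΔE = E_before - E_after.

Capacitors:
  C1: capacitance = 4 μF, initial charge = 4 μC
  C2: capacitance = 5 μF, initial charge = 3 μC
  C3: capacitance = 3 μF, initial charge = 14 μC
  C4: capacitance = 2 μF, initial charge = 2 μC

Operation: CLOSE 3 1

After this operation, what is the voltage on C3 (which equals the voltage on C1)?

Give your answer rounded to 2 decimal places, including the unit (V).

Initial: C1(4μF, Q=4μC, V=1.00V), C2(5μF, Q=3μC, V=0.60V), C3(3μF, Q=14μC, V=4.67V), C4(2μF, Q=2μC, V=1.00V)
Op 1: CLOSE 3-1: Q_total=18.00, C_total=7.00, V=2.57; Q3=7.71, Q1=10.29; dissipated=11.524

Answer: 2.57 V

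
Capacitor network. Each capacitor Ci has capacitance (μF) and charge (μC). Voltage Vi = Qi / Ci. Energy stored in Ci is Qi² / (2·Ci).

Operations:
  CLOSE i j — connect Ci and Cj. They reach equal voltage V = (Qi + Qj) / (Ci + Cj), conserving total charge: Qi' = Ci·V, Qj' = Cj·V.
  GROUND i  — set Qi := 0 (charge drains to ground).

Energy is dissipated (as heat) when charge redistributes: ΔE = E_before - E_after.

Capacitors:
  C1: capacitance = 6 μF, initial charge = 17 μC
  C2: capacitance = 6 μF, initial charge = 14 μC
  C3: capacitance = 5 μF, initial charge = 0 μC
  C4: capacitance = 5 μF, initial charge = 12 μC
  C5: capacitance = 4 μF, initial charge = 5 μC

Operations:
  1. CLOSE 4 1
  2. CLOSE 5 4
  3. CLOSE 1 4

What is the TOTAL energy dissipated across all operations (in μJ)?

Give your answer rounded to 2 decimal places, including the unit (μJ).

Initial: C1(6μF, Q=17μC, V=2.83V), C2(6μF, Q=14μC, V=2.33V), C3(5μF, Q=0μC, V=0.00V), C4(5μF, Q=12μC, V=2.40V), C5(4μF, Q=5μC, V=1.25V)
Op 1: CLOSE 4-1: Q_total=29.00, C_total=11.00, V=2.64; Q4=13.18, Q1=15.82; dissipated=0.256
Op 2: CLOSE 5-4: Q_total=18.18, C_total=9.00, V=2.02; Q5=8.08, Q4=10.10; dissipated=2.136
Op 3: CLOSE 1-4: Q_total=25.92, C_total=11.00, V=2.36; Q1=14.14, Q4=11.78; dissipated=0.518
Total dissipated: 2.909 μJ

Answer: 2.91 μJ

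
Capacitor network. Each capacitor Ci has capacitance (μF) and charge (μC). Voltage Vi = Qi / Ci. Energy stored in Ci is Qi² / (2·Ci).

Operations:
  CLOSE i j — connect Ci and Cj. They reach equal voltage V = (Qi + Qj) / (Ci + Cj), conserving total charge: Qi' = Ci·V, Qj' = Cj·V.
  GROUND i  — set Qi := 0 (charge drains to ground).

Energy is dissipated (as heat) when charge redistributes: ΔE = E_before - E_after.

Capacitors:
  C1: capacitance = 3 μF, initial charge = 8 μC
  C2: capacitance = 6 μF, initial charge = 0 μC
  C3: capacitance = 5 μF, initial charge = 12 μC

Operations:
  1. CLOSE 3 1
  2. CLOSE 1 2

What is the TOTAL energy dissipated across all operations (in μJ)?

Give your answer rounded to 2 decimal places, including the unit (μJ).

Answer: 6.32 μJ

Derivation:
Initial: C1(3μF, Q=8μC, V=2.67V), C2(6μF, Q=0μC, V=0.00V), C3(5μF, Q=12μC, V=2.40V)
Op 1: CLOSE 3-1: Q_total=20.00, C_total=8.00, V=2.50; Q3=12.50, Q1=7.50; dissipated=0.067
Op 2: CLOSE 1-2: Q_total=7.50, C_total=9.00, V=0.83; Q1=2.50, Q2=5.00; dissipated=6.250
Total dissipated: 6.317 μJ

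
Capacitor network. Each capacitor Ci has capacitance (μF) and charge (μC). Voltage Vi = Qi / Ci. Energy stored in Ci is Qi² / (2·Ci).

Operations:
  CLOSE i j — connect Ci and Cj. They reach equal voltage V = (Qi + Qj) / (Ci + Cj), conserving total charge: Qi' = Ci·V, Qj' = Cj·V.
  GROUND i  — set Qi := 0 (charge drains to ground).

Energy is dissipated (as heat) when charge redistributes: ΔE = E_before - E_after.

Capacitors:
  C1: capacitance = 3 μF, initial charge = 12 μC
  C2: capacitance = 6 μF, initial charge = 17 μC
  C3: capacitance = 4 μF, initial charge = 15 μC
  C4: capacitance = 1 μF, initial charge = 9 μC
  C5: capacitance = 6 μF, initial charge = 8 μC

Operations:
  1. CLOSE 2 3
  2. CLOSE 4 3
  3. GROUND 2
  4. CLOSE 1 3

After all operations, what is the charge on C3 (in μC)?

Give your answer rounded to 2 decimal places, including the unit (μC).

Initial: C1(3μF, Q=12μC, V=4.00V), C2(6μF, Q=17μC, V=2.83V), C3(4μF, Q=15μC, V=3.75V), C4(1μF, Q=9μC, V=9.00V), C5(6μF, Q=8μC, V=1.33V)
Op 1: CLOSE 2-3: Q_total=32.00, C_total=10.00, V=3.20; Q2=19.20, Q3=12.80; dissipated=1.008
Op 2: CLOSE 4-3: Q_total=21.80, C_total=5.00, V=4.36; Q4=4.36, Q3=17.44; dissipated=13.456
Op 3: GROUND 2: Q2=0; energy lost=30.720
Op 4: CLOSE 1-3: Q_total=29.44, C_total=7.00, V=4.21; Q1=12.62, Q3=16.82; dissipated=0.111
Final charges: Q1=12.62, Q2=0.00, Q3=16.82, Q4=4.36, Q5=8.00

Answer: 16.82 μC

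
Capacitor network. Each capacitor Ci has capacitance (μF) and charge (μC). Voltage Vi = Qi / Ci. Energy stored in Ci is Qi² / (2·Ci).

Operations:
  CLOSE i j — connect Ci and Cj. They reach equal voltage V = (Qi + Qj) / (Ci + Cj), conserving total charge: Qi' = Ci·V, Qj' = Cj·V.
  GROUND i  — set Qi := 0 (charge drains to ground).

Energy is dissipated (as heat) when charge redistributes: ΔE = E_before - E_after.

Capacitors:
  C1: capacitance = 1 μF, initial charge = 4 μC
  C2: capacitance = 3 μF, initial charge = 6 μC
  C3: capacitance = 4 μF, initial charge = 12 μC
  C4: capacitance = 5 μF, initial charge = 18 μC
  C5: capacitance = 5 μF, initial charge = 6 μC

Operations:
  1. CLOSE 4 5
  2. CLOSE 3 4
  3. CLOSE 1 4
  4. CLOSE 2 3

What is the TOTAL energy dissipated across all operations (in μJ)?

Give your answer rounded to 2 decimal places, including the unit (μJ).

Initial: C1(1μF, Q=4μC, V=4.00V), C2(3μF, Q=6μC, V=2.00V), C3(4μF, Q=12μC, V=3.00V), C4(5μF, Q=18μC, V=3.60V), C5(5μF, Q=6μC, V=1.20V)
Op 1: CLOSE 4-5: Q_total=24.00, C_total=10.00, V=2.40; Q4=12.00, Q5=12.00; dissipated=7.200
Op 2: CLOSE 3-4: Q_total=24.00, C_total=9.00, V=2.67; Q3=10.67, Q4=13.33; dissipated=0.400
Op 3: CLOSE 1-4: Q_total=17.33, C_total=6.00, V=2.89; Q1=2.89, Q4=14.44; dissipated=0.741
Op 4: CLOSE 2-3: Q_total=16.67, C_total=7.00, V=2.38; Q2=7.14, Q3=9.52; dissipated=0.381
Total dissipated: 8.722 μJ

Answer: 8.72 μJ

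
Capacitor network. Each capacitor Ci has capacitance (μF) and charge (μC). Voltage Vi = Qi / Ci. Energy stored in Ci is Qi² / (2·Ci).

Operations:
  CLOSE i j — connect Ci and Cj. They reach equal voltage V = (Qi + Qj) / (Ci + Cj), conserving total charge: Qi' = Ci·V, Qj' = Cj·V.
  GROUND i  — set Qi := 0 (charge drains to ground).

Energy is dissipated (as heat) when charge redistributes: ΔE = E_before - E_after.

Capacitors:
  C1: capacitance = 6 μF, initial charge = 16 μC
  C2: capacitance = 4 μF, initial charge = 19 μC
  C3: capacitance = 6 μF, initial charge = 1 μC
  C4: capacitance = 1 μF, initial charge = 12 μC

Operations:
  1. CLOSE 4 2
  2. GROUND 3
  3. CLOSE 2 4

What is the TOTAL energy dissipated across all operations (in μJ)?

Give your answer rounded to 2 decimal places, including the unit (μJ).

Initial: C1(6μF, Q=16μC, V=2.67V), C2(4μF, Q=19μC, V=4.75V), C3(6μF, Q=1μC, V=0.17V), C4(1μF, Q=12μC, V=12.00V)
Op 1: CLOSE 4-2: Q_total=31.00, C_total=5.00, V=6.20; Q4=6.20, Q2=24.80; dissipated=21.025
Op 2: GROUND 3: Q3=0; energy lost=0.083
Op 3: CLOSE 2-4: Q_total=31.00, C_total=5.00, V=6.20; Q2=24.80, Q4=6.20; dissipated=0.000
Total dissipated: 21.108 μJ

Answer: 21.11 μJ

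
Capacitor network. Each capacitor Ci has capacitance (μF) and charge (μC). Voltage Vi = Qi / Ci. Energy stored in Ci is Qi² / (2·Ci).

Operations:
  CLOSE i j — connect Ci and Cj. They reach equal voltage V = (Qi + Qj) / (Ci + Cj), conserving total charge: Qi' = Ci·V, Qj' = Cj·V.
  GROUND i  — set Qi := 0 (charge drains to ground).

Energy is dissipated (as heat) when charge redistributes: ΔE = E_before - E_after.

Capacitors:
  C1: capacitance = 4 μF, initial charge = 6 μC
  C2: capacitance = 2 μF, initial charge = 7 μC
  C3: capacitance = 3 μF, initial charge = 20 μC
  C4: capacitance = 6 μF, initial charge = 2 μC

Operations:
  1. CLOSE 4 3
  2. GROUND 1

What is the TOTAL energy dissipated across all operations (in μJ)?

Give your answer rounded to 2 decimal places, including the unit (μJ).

Answer: 44.61 μJ

Derivation:
Initial: C1(4μF, Q=6μC, V=1.50V), C2(2μF, Q=7μC, V=3.50V), C3(3μF, Q=20μC, V=6.67V), C4(6μF, Q=2μC, V=0.33V)
Op 1: CLOSE 4-3: Q_total=22.00, C_total=9.00, V=2.44; Q4=14.67, Q3=7.33; dissipated=40.111
Op 2: GROUND 1: Q1=0; energy lost=4.500
Total dissipated: 44.611 μJ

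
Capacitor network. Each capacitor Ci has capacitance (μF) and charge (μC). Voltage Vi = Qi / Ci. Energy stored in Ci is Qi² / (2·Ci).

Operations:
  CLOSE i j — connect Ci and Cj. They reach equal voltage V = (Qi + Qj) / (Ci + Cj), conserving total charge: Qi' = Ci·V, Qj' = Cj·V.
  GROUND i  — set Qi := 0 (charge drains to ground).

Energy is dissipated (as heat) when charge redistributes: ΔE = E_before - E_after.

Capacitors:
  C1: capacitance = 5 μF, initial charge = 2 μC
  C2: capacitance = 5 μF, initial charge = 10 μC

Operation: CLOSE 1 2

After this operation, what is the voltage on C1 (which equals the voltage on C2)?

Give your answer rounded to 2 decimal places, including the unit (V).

Initial: C1(5μF, Q=2μC, V=0.40V), C2(5μF, Q=10μC, V=2.00V)
Op 1: CLOSE 1-2: Q_total=12.00, C_total=10.00, V=1.20; Q1=6.00, Q2=6.00; dissipated=3.200

Answer: 1.20 V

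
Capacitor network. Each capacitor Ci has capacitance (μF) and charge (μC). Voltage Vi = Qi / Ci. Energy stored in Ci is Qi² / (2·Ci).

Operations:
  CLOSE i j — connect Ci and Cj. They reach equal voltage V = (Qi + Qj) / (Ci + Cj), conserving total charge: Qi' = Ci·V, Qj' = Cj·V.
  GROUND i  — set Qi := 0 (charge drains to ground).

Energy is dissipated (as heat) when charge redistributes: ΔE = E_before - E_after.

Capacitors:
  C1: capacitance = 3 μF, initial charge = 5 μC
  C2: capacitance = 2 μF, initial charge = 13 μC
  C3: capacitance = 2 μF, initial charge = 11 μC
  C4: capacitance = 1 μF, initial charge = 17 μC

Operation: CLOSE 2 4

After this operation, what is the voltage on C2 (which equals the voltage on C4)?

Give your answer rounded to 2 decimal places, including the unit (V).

Initial: C1(3μF, Q=5μC, V=1.67V), C2(2μF, Q=13μC, V=6.50V), C3(2μF, Q=11μC, V=5.50V), C4(1μF, Q=17μC, V=17.00V)
Op 1: CLOSE 2-4: Q_total=30.00, C_total=3.00, V=10.00; Q2=20.00, Q4=10.00; dissipated=36.750

Answer: 10.00 V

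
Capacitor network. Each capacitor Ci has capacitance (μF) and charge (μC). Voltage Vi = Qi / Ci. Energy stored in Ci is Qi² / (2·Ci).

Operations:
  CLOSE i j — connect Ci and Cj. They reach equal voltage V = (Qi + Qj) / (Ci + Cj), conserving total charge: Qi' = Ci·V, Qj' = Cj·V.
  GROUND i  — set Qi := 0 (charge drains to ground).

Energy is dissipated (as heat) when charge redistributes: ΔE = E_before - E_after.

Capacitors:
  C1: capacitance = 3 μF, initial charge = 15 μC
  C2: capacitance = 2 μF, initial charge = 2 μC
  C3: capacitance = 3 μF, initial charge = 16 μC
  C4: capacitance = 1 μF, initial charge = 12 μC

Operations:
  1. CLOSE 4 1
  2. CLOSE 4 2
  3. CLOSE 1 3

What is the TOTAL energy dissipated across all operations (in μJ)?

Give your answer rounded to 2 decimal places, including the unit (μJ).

Answer: 30.90 μJ

Derivation:
Initial: C1(3μF, Q=15μC, V=5.00V), C2(2μF, Q=2μC, V=1.00V), C3(3μF, Q=16μC, V=5.33V), C4(1μF, Q=12μC, V=12.00V)
Op 1: CLOSE 4-1: Q_total=27.00, C_total=4.00, V=6.75; Q4=6.75, Q1=20.25; dissipated=18.375
Op 2: CLOSE 4-2: Q_total=8.75, C_total=3.00, V=2.92; Q4=2.92, Q2=5.83; dissipated=11.021
Op 3: CLOSE 1-3: Q_total=36.25, C_total=6.00, V=6.04; Q1=18.12, Q3=18.12; dissipated=1.505
Total dissipated: 30.901 μJ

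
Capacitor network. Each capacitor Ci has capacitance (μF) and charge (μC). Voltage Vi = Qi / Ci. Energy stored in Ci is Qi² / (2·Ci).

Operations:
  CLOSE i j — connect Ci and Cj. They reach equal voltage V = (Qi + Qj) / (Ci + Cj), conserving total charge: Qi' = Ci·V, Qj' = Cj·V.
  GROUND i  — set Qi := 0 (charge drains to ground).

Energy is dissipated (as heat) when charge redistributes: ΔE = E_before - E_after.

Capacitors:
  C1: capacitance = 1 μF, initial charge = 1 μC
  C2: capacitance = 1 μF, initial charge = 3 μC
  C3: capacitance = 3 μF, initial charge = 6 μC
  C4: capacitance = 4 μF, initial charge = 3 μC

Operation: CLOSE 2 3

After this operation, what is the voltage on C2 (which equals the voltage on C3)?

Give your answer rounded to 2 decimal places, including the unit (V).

Initial: C1(1μF, Q=1μC, V=1.00V), C2(1μF, Q=3μC, V=3.00V), C3(3μF, Q=6μC, V=2.00V), C4(4μF, Q=3μC, V=0.75V)
Op 1: CLOSE 2-3: Q_total=9.00, C_total=4.00, V=2.25; Q2=2.25, Q3=6.75; dissipated=0.375

Answer: 2.25 V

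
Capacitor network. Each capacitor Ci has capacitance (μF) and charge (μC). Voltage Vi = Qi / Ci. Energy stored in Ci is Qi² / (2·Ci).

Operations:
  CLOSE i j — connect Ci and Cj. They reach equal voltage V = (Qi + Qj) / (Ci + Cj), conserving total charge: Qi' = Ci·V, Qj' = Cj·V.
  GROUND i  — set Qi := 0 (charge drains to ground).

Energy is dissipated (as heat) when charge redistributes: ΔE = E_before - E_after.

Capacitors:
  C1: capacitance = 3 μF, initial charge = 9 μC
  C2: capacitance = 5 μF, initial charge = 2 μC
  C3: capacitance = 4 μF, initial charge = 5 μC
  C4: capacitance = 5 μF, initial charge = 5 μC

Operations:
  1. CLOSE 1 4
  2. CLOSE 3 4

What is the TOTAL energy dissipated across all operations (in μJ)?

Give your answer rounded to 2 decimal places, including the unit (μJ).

Answer: 4.03 μJ

Derivation:
Initial: C1(3μF, Q=9μC, V=3.00V), C2(5μF, Q=2μC, V=0.40V), C3(4μF, Q=5μC, V=1.25V), C4(5μF, Q=5μC, V=1.00V)
Op 1: CLOSE 1-4: Q_total=14.00, C_total=8.00, V=1.75; Q1=5.25, Q4=8.75; dissipated=3.750
Op 2: CLOSE 3-4: Q_total=13.75, C_total=9.00, V=1.53; Q3=6.11, Q4=7.64; dissipated=0.278
Total dissipated: 4.028 μJ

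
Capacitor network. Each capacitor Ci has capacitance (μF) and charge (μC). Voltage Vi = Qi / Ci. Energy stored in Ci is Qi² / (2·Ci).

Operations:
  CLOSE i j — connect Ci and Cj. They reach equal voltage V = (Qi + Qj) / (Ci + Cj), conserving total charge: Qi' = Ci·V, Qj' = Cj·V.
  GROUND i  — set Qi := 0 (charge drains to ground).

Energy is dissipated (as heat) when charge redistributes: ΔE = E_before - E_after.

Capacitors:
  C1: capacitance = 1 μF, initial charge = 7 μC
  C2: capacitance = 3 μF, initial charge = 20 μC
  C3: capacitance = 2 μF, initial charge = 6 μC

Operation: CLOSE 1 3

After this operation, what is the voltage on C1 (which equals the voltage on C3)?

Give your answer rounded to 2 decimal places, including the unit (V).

Initial: C1(1μF, Q=7μC, V=7.00V), C2(3μF, Q=20μC, V=6.67V), C3(2μF, Q=6μC, V=3.00V)
Op 1: CLOSE 1-3: Q_total=13.00, C_total=3.00, V=4.33; Q1=4.33, Q3=8.67; dissipated=5.333

Answer: 4.33 V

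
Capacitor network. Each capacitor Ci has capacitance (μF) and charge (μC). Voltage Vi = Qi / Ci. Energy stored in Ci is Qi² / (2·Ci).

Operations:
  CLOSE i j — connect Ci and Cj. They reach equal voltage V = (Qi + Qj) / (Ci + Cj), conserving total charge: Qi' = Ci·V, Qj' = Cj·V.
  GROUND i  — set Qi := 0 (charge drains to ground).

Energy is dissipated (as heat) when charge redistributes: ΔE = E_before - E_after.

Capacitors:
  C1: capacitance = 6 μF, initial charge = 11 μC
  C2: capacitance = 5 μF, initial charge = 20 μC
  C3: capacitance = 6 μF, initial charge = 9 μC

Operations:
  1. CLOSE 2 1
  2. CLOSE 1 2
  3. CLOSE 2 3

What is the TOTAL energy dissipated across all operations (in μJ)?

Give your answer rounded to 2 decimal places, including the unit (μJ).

Initial: C1(6μF, Q=11μC, V=1.83V), C2(5μF, Q=20μC, V=4.00V), C3(6μF, Q=9μC, V=1.50V)
Op 1: CLOSE 2-1: Q_total=31.00, C_total=11.00, V=2.82; Q2=14.09, Q1=16.91; dissipated=6.402
Op 2: CLOSE 1-2: Q_total=31.00, C_total=11.00, V=2.82; Q1=16.91, Q2=14.09; dissipated=0.000
Op 3: CLOSE 2-3: Q_total=23.09, C_total=11.00, V=2.10; Q2=10.50, Q3=12.60; dissipated=2.369
Total dissipated: 8.771 μJ

Answer: 8.77 μJ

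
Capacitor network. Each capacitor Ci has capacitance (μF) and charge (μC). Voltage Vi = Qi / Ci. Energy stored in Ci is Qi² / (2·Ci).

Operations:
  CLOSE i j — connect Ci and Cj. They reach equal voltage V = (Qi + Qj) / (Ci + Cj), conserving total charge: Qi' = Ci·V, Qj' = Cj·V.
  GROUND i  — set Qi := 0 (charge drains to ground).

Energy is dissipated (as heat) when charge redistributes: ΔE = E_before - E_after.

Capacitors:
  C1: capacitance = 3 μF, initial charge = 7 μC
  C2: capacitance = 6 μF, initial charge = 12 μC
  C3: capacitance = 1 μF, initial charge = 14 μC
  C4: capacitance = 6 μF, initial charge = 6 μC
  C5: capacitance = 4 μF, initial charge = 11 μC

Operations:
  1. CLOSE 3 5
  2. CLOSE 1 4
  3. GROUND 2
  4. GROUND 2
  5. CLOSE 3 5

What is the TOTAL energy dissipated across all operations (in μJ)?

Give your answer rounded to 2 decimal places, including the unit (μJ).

Initial: C1(3μF, Q=7μC, V=2.33V), C2(6μF, Q=12μC, V=2.00V), C3(1μF, Q=14μC, V=14.00V), C4(6μF, Q=6μC, V=1.00V), C5(4μF, Q=11μC, V=2.75V)
Op 1: CLOSE 3-5: Q_total=25.00, C_total=5.00, V=5.00; Q3=5.00, Q5=20.00; dissipated=50.625
Op 2: CLOSE 1-4: Q_total=13.00, C_total=9.00, V=1.44; Q1=4.33, Q4=8.67; dissipated=1.778
Op 3: GROUND 2: Q2=0; energy lost=12.000
Op 4: GROUND 2: Q2=0; energy lost=0.000
Op 5: CLOSE 3-5: Q_total=25.00, C_total=5.00, V=5.00; Q3=5.00, Q5=20.00; dissipated=0.000
Total dissipated: 64.403 μJ

Answer: 64.40 μJ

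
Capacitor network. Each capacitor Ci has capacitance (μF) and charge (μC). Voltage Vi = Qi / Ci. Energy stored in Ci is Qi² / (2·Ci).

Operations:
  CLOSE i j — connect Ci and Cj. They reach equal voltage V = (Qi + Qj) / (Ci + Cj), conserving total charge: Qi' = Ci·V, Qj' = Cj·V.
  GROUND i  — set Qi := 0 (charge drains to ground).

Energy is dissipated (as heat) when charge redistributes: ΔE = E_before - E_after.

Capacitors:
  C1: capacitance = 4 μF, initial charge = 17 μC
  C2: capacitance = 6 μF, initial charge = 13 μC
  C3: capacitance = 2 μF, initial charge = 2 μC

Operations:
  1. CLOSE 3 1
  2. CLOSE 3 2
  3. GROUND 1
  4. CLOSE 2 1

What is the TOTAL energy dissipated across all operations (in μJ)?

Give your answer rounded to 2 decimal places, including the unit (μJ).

Initial: C1(4μF, Q=17μC, V=4.25V), C2(6μF, Q=13μC, V=2.17V), C3(2μF, Q=2μC, V=1.00V)
Op 1: CLOSE 3-1: Q_total=19.00, C_total=6.00, V=3.17; Q3=6.33, Q1=12.67; dissipated=7.042
Op 2: CLOSE 3-2: Q_total=19.33, C_total=8.00, V=2.42; Q3=4.83, Q2=14.50; dissipated=0.750
Op 3: GROUND 1: Q1=0; energy lost=20.056
Op 4: CLOSE 2-1: Q_total=14.50, C_total=10.00, V=1.45; Q2=8.70, Q1=5.80; dissipated=7.008
Total dissipated: 34.856 μJ

Answer: 34.86 μJ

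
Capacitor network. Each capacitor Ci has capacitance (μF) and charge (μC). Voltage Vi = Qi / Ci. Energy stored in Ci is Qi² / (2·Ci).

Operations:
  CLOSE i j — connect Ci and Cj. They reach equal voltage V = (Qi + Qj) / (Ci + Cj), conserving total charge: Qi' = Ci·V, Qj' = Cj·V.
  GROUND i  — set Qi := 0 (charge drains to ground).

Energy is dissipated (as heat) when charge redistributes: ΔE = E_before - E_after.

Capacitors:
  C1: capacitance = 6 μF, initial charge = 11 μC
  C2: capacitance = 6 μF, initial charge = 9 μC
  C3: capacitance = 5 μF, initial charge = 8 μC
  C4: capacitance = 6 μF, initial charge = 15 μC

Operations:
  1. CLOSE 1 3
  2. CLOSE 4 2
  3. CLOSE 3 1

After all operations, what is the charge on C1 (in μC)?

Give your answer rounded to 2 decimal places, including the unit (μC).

Initial: C1(6μF, Q=11μC, V=1.83V), C2(6μF, Q=9μC, V=1.50V), C3(5μF, Q=8μC, V=1.60V), C4(6μF, Q=15μC, V=2.50V)
Op 1: CLOSE 1-3: Q_total=19.00, C_total=11.00, V=1.73; Q1=10.36, Q3=8.64; dissipated=0.074
Op 2: CLOSE 4-2: Q_total=24.00, C_total=12.00, V=2.00; Q4=12.00, Q2=12.00; dissipated=1.500
Op 3: CLOSE 3-1: Q_total=19.00, C_total=11.00, V=1.73; Q3=8.64, Q1=10.36; dissipated=0.000
Final charges: Q1=10.36, Q2=12.00, Q3=8.64, Q4=12.00

Answer: 10.36 μC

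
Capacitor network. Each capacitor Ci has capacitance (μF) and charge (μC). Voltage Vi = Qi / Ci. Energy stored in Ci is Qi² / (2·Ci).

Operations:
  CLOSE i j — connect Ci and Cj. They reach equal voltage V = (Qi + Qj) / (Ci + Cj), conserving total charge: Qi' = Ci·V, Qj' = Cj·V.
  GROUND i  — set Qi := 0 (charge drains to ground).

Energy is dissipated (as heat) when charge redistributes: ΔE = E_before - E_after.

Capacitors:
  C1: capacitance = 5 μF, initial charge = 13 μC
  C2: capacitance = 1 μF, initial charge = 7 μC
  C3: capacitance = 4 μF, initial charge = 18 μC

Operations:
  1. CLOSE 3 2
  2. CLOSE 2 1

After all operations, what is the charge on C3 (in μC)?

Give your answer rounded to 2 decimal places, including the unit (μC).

Initial: C1(5μF, Q=13μC, V=2.60V), C2(1μF, Q=7μC, V=7.00V), C3(4μF, Q=18μC, V=4.50V)
Op 1: CLOSE 3-2: Q_total=25.00, C_total=5.00, V=5.00; Q3=20.00, Q2=5.00; dissipated=2.500
Op 2: CLOSE 2-1: Q_total=18.00, C_total=6.00, V=3.00; Q2=3.00, Q1=15.00; dissipated=2.400
Final charges: Q1=15.00, Q2=3.00, Q3=20.00

Answer: 20.00 μC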